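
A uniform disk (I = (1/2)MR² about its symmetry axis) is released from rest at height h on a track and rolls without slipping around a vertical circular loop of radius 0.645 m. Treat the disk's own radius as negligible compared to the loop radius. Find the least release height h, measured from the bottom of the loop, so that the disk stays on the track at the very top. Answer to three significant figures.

h_min ≈ 1.77 m

Here I = (1/2)MR², so the shape factor k = I/(MR²) = 0.5.
At the top, contact is just lost when gravity alone supplies the centripetal force: Mg = Mv_top²/r, i.e. v_top² = gr.
With ω = v/R, the kinetic energy at speed v is ½(1+k)Mv² = (3/4)Mv².
Energy conservation from release (height h) to the top (height 2r): Mgh = Mg(2r) + (3/4)M·gr.
Thus h_min = 2r + (1+k)r/2 = r(2 + 1.5/2) = 0.645 × 2.75 ≈ 1.77 m.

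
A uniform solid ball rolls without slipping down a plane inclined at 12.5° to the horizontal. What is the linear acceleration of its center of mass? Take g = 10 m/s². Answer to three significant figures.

a ≈ 1.55 m/s²

With I = (2/5)MR², the ratio k = I/(MR²) is 0.4.
Translational: Mg sinθ − f = Ma. Rotational about the CM: fR = Iα = kMRa, so f = kMa.
Eliminating f: Mg sinθ = (1+k)Ma, so a = g sinθ/(1+k) = 10 × sin12.5° / 1.4 ≈ 1.55 m/s².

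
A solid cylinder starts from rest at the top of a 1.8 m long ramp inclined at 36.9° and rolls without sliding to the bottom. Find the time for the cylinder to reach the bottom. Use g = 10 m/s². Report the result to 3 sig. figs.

Here I = (1/2)MR², so the shape factor k = I/(MR²) = 0.5.
Translational: Mg sinθ − f = Ma. Rotational about the CM: fR = Iα = kMRa, so f = kMa.
Hence a = g sinθ/(1+k) = 10×sin36.9°/1.5 = 4.003 m/s².
With constant a from rest, t = √(2L/a) = √(2·1.8/4.003) ≈ 0.948 s.

t ≈ 0.948 s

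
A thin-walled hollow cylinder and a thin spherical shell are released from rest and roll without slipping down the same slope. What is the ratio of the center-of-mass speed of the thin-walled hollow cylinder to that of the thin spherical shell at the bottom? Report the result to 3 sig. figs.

Each satisfies Mgh = ½(1+k)Mv² with k = I/(MR²), so v ∝ 1/√(1+k).
For the thin-walled hollow cylinder k = 1; for the thin spherical shell k = 2/3.
v₁/v₂ = √((1+k₂)/(1+k₁)) = √(1.667/2) ≈ 0.913.

v_ratio ≈ 0.913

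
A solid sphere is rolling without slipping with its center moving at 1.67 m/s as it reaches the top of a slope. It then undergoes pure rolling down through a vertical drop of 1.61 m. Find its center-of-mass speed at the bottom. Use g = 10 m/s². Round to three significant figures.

v ≈ 5.08 m/s

The moment of inertia is (2/5)MR², giving k ≡ I/(MR²) = 0.4.
Rolling without slipping gives ω = v/R, so the total kinetic energy is ½Mv² + ½Iω² = ½(1+k)Mv² = (7/10)Mv².
Conserving energy between top and bottom: (7/10)Mv² = (7/10)Mv₀² + Mgh, hence v² = v₀² + 2gh/(1+k).
v = √(1.67² + 2×10×1.61/1.4) = √25.79 ≈ 5.08 m/s.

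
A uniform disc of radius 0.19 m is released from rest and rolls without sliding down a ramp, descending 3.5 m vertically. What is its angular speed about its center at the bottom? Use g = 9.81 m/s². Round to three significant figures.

Here I = (1/2)MR², so the shape factor k = I/(MR²) = 0.5.
The rolling condition ω = v/R makes the rotational term ½I(v/R)² = ½kMv², so KE_total = ½(1+k)Mv² = (3/4)Mv².
Energy conservation Mgh = ½(1+k)Mv² gives v = √(2gh/(1+k)) = √(2 × 9.81 × 3.5 / 1.5) = 6.766 m/s.
Then ω = v/R = 6.766 / 0.19 ≈ 35.6 rad/s.

ω ≈ 35.6 rad/s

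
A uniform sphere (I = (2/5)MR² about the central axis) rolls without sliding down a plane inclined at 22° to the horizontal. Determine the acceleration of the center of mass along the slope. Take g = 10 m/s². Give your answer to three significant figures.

For this body I = (2/5)MR², i.e. k = I/(MR²) = 0.4.
Newton's second law down the slope: Mg sinθ − f = Ma. The torque equation fR = Iα (with α = a/R) gives f = kMa.
Eliminating f: Mg sinθ = (1+k)Ma, so a = g sinθ/(1+k) = 10 × sin22° / 1.4 ≈ 2.68 m/s².

a ≈ 2.68 m/s²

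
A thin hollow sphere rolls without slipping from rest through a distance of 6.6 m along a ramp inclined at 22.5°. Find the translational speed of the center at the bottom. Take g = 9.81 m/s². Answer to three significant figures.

Here I = (2/3)MR², so the shape factor k = I/(MR²) = 2/3.
Rolling without slipping gives ω = v/R, so the total kinetic energy is ½Mv² + ½Iω² = ½(1+k)Mv² = (5/6)Mv².
The vertical drop is h = L sinθ = 6.6 × sin22.5° = 2.526 m.
Energy conservation: Mgh = (5/6)Mv², so v = √(2gh/(1+k)) = √(2 × 9.81 × 2.526 / 1.667) ≈ 5.45 m/s.

v ≈ 5.45 m/s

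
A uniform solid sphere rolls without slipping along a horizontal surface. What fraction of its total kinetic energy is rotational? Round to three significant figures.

fraction ≈ 0.286

With I = (2/5)MR², the ratio k = I/(MR²) is 0.4.
Since ω = v/R, the translational part is ½Mv² and the rotational part is ½I(v/R)² = ½kMv²; the total is ½(1+k)Mv².
The rotational fraction is therefore k/(1+k) = 0.4/1.4 ≈ 0.286.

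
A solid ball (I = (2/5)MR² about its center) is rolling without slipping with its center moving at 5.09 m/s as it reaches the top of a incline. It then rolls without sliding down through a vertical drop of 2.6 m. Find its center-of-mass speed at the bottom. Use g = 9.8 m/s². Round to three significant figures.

v ≈ 7.89 m/s

For this body I = (2/5)MR², i.e. k = I/(MR²) = 0.4.
Since it rolls without slipping, ω = v/R and KE = ½Mv² + ½Iω² = ½(1+k)Mv² = (7/10)Mv².
Energy conservation: (7/10)Mv₀² + Mgh = (7/10)Mv², so v² = v₀² + 2gh/(1+k).
v = √(5.09² + 2×9.8×2.6/1.4) = √62.31 ≈ 7.89 m/s.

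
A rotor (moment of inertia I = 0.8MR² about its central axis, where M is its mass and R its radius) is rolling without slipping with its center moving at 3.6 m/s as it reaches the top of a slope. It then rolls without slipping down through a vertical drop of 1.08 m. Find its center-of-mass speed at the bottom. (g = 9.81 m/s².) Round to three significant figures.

For this body I = 0.8MR², i.e. k = I/(MR²) = 0.8.
Rolling without slipping gives ω = v/R, so the total kinetic energy is ½Mv² + ½Iω² = ½(1+k)Mv² = (9/10)Mv².
Conserving energy between top and bottom: (9/10)Mv² = (9/10)Mv₀² + Mgh, hence v² = v₀² + 2gh/(1+k).
v = √(3.6² + 2×9.81×1.08/1.8) = √24.73 ≈ 4.97 m/s.

v ≈ 4.97 m/s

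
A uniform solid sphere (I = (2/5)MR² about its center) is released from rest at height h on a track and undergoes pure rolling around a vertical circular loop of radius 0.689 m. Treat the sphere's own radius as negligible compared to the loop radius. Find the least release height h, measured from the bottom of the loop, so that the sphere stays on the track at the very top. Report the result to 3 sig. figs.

h_min ≈ 1.86 m

With I = (2/5)MR², the ratio k = I/(MR²) is 0.4.
At the top of the loop, the minimum-contact condition is Mg = Mv_top²/r, so v_top² = gr.
With ω = v/R, the kinetic energy at speed v is ½(1+k)Mv² = (7/10)Mv².
Energy conservation from release (height h) to the top (height 2r): Mgh = Mg(2r) + (7/10)M·gr.
Thus h_min = 2r + (1+k)r/2 = r(2 + 1.4/2) = 0.689 × 2.7 ≈ 1.86 m.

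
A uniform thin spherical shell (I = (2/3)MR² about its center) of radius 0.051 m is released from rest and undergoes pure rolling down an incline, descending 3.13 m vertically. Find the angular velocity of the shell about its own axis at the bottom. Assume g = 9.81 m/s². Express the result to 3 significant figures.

With I = (2/3)MR², the ratio k = I/(MR²) is 2/3.
Pure rolling means v = ωR; then KE = ½Mv² + ½I(v/R)² = ½(1+k)Mv² = (5/6)Mv².
Energy conservation Mgh = ½(1+k)Mv² gives v = √(2gh/(1+k)) = √(2 × 9.81 × 3.13 / 1.667) = 6.07 m/s.
Then ω = v/R = 6.07 / 0.051 ≈ 119 rad/s.

ω ≈ 119 rad/s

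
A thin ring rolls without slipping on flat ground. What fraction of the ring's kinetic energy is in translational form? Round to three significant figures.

fraction ≈ 0.500

With I = MR², the ratio k = I/(MR²) is 1.
With ω = v/R, KE_trans = ½Mv² and KE_rot = ½Iω² = ½kMv², so KE_total = ½(1+k)Mv².
The translational fraction is therefore 1/(1+k) = 1/2 ≈ 0.500.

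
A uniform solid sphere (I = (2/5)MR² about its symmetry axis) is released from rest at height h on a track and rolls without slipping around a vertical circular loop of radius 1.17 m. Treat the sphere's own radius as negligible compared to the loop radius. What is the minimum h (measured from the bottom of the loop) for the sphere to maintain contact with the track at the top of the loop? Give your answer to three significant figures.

h_min ≈ 3.16 m

The moment of inertia is (2/5)MR², giving k ≡ I/(MR²) = 0.4.
At the top of the loop, the minimum-contact condition is Mg = Mv_top²/r, so v_top² = gr.
With ω = v/R, the kinetic energy at speed v is ½(1+k)Mv² = (7/10)Mv².
Energy conservation from release (height h) to the top (height 2r): Mgh = Mg(2r) + (7/10)M·gr.
Thus h_min = 2r + (1+k)r/2 = r(2 + 1.4/2) = 1.17 × 2.7 ≈ 3.16 m.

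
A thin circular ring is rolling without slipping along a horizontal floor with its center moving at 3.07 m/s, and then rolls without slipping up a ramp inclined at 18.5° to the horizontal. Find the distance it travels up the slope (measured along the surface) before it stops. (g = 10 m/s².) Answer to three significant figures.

Here I = MR², so the shape factor k = I/(MR²) = 1.
Rolling without slipping gives ω = v/R, so the total kinetic energy is ½Mv² + ½Iω² = ½(1+k)Mv² = Mv².
Setting this equal to Mgh gives the vertical rise h = (1+k)v₀²/(2g) = 2×3.07²/(2×10) = 0.9425 m.
The distance along the slope is d = h/sinθ = 0.9425/sin18.5° ≈ 2.97 m.

d ≈ 2.97 m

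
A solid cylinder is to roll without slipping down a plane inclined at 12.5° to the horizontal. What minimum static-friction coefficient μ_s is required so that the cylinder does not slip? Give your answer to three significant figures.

With I = (1/2)MR², the ratio k = I/(MR²) is 0.5.
Translational: Mg sinθ − f = Ma. Rotational about the CM: fR = Iα = kMRa, so f = kMa.
These give a = g sinθ/(1+k) and the required friction f = kMg sinθ/(1+k).
With N = Mg cosθ, the no-slip condition f ≤ μN gives μ_min = f/N = k tanθ/(1+k).
μ_min = 0.5 × tan12.5° / 1.5 ≈ 0.0739.

μ_min ≈ 0.0739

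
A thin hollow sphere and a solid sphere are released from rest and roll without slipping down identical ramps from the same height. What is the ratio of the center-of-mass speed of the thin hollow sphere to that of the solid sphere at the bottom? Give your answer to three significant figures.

Each satisfies Mgh = ½(1+k)Mv² with k = I/(MR²), so v ∝ 1/√(1+k).
For the thin hollow sphere k = 2/3; for the solid sphere k = 0.4.
v₁/v₂ = √((1+k₂)/(1+k₁)) = √(1.4/1.667) ≈ 0.917.

v_ratio ≈ 0.917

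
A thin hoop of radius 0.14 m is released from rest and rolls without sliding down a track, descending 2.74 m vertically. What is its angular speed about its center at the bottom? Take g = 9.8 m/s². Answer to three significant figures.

ω ≈ 37.0 rad/s

Here I = MR², so the shape factor k = I/(MR²) = 1.
Rolling without slipping gives ω = v/R, so the total kinetic energy is ½Mv² + ½Iω² = ½(1+k)Mv² = Mv².
Energy conservation Mgh = ½(1+k)Mv² gives v = √(2gh/(1+k)) = √(2 × 9.8 × 2.74 / 2) = 5.182 m/s.
The angular speed follows from ω = v/R = 5.182/0.14 ≈ 37.0 rad/s.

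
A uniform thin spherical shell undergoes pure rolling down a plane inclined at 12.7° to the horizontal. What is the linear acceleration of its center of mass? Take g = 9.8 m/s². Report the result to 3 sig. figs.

a ≈ 1.29 m/s²

The moment of inertia is (2/3)MR², giving k ≡ I/(MR²) = 2/3.
Along the incline Mg sinθ − f = Ma, and torque about the center fR = Iα = kMR²(a/R) gives f = kMa.
Eliminating f: Mg sinθ = (1+k)Ma, so a = g sinθ/(1+k) = 9.8 × sin12.7° / 1.667 ≈ 1.29 m/s².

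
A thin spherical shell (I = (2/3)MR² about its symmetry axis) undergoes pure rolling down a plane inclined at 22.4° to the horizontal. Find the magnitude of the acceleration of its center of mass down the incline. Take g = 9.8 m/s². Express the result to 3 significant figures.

With I = (2/3)MR², the ratio k = I/(MR²) is 2/3.
Newton's second law down the slope: Mg sinθ − f = Ma. The torque equation fR = Iα (with α = a/R) gives f = kMa.
Eliminating f: Mg sinθ = (1+k)Ma, so a = g sinθ/(1+k) = 9.8 × sin22.4° / 1.667 ≈ 2.24 m/s².

a ≈ 2.24 m/s²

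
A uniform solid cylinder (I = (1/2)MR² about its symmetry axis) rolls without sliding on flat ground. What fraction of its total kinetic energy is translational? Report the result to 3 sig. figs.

fraction ≈ 0.667

With I = (1/2)MR², the ratio k = I/(MR²) is 0.5.
Since ω = v/R, the translational part is ½Mv² and the rotational part is ½I(v/R)² = ½kMv²; the total is ½(1+k)Mv².
The translational fraction is therefore 1/(1+k) = 1/1.5 ≈ 0.667.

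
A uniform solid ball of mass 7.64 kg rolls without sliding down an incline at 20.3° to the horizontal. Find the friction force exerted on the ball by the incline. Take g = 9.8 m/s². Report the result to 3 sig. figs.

For this body I = (2/5)MR², i.e. k = I/(MR²) = 0.4.
Translational: Mg sinθ − f = Ma. Rotational about the CM: fR = Iα = kMRa, so f = kMa.
Combining, a = g sinθ/(1+k) and f = kMa = kMg sinθ/(1+k).
f = 0.4 × 7.64 × 9.8 × sin20.3° / 1.4 ≈ 7.42 N.

f ≈ 7.42 N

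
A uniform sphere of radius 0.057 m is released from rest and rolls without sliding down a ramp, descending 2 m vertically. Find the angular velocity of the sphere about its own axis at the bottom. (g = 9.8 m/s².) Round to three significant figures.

ω ≈ 92.8 rad/s

Here I = (2/5)MR², so the shape factor k = I/(MR²) = 0.4.
The rolling condition ω = v/R makes the rotational term ½I(v/R)² = ½kMv², so KE_total = ½(1+k)Mv² = (7/10)Mv².
Energy conservation Mgh = ½(1+k)Mv² gives v = √(2gh/(1+k)) = √(2 × 9.8 × 2 / 1.4) = 5.292 m/s.
The angular speed follows from ω = v/R = 5.292/0.057 ≈ 92.8 rad/s.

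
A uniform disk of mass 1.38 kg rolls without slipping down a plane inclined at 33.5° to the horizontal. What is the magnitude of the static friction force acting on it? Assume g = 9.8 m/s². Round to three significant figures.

For this body I = (1/2)MR², i.e. k = I/(MR²) = 0.5.
Translational: Mg sinθ − f = Ma. Rotational about the CM: fR = Iα = kMRa, so f = kMa.
Combining, a = g sinθ/(1+k) and f = kMa = kMg sinθ/(1+k).
f = 0.5 × 1.38 × 9.8 × sin33.5° / 1.5 ≈ 2.49 N.

f ≈ 2.49 N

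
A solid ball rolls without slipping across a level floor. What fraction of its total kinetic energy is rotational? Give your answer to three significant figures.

With I = (2/5)MR², the ratio k = I/(MR²) is 0.4.
With ω = v/R, KE_trans = ½Mv² and KE_rot = ½Iω² = ½kMv², so KE_total = ½(1+k)Mv².
The rotational fraction is therefore k/(1+k) = 0.4/1.4 ≈ 0.286.

fraction ≈ 0.286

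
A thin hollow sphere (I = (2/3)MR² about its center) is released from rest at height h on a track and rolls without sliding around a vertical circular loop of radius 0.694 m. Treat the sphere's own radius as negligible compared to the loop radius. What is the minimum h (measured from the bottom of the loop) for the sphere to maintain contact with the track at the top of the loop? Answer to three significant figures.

The moment of inertia is (2/3)MR², giving k ≡ I/(MR²) = 2/3.
At the top, contact is just lost when gravity alone supplies the centripetal force: Mg = Mv_top²/r, i.e. v_top² = gr.
With ω = v/R, the kinetic energy at speed v is ½(1+k)Mv² = (5/6)Mv².
Energy conservation from release (height h) to the top (height 2r): Mgh = Mg(2r) + (5/6)M·gr.
Thus h_min = 2r + (1+k)r/2 = r(2 + 1.667/2) = 0.694 × 2.833 ≈ 1.97 m.

h_min ≈ 1.97 m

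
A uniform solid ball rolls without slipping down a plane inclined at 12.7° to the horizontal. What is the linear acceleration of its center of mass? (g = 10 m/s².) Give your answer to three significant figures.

The moment of inertia is (2/5)MR², giving k ≡ I/(MR²) = 0.4.
Along the incline Mg sinθ − f = Ma, and torque about the center fR = Iα = kMR²(a/R) gives f = kMa.
Eliminating f: Mg sinθ = (1+k)Ma, so a = g sinθ/(1+k) = 10 × sin12.7° / 1.4 ≈ 1.57 m/s².

a ≈ 1.57 m/s²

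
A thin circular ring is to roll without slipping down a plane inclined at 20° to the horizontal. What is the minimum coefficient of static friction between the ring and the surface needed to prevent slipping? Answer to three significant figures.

μ_min ≈ 0.182

Here I = MR², so the shape factor k = I/(MR²) = 1.
Along the incline Mg sinθ − f = Ma, and torque about the center fR = Iα = kMR²(a/R) gives f = kMa.
These give a = g sinθ/(1+k) and the required friction f = kMg sinθ/(1+k).
With N = Mg cosθ, the no-slip condition f ≤ μN gives μ_min = f/N = k tanθ/(1+k).
μ_min = 1 × tan20° / 2 ≈ 0.182.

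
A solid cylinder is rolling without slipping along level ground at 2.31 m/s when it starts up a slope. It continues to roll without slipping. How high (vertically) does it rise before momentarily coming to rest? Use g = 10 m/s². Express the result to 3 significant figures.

h ≈ 0.400 m

For this body I = (1/2)MR², i.e. k = I/(MR²) = 0.5.
Pure rolling means v = ωR; then KE = ½Mv² + ½I(v/R)² = ½(1+k)Mv² = (3/4)Mv².
At the top the kinetic energy is zero, so (3/4)Mv₀² = Mgh.
Thus h = (1+k)v₀²/(2g) = 1.5 × 2.31² / (2 × 10) ≈ 0.400 m.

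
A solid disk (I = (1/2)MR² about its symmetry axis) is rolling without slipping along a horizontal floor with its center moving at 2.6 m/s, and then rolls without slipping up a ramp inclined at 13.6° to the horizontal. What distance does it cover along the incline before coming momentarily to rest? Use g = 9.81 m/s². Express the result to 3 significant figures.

The moment of inertia is (1/2)MR², giving k ≡ I/(MR²) = 0.5.
The rolling condition ω = v/R makes the rotational term ½I(v/R)² = ½kMv², so KE_total = ½(1+k)Mv² = (3/4)Mv².
Setting this equal to Mgh gives the vertical rise h = (1+k)v₀²/(2g) = 1.5×2.6²/(2×9.81) = 0.5168 m.
The distance along the slope is d = h/sinθ = 0.5168/sin13.6° ≈ 2.20 m.

d ≈ 2.20 m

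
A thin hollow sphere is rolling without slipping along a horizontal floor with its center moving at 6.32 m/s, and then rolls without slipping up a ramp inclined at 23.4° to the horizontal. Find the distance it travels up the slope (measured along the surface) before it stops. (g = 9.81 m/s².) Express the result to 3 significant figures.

Here I = (2/3)MR², so the shape factor k = I/(MR²) = 2/3.
Since it rolls without slipping, ω = v/R and KE = ½Mv² + ½Iω² = ½(1+k)Mv² = (5/6)Mv².
Setting this equal to Mgh gives the vertical rise h = (1+k)v₀²/(2g) = 1.667×6.32²/(2×9.81) = 3.393 m.
The distance along the slope is d = h/sinθ = 3.393/sin23.4° ≈ 8.54 m.

d ≈ 8.54 m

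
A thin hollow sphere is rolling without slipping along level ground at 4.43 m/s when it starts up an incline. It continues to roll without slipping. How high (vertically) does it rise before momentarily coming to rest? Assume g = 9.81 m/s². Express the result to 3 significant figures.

h ≈ 1.67 m

With I = (2/3)MR², the ratio k = I/(MR²) is 2/3.
Pure rolling means v = ωR; then KE = ½Mv² + ½I(v/R)² = ½(1+k)Mv² = (5/6)Mv².
At the top the kinetic energy is zero, so (5/6)Mv₀² = Mgh.
Thus h = (1+k)v₀²/(2g) = 1.667 × 4.43² / (2 × 9.81) ≈ 1.67 m.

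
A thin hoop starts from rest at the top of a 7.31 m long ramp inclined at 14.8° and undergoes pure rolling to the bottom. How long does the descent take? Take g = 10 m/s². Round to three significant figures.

t ≈ 3.38 s

For this body I = MR², i.e. k = I/(MR²) = 1.
Along the incline Mg sinθ − f = Ma, and torque about the center fR = Iα = kMR²(a/R) gives f = kMa.
Hence a = g sinθ/(1+k) = 10×sin14.8°/2 = 1.277 m/s².
With constant a from rest, t = √(2L/a) = √(2·7.31/1.277) ≈ 3.38 s.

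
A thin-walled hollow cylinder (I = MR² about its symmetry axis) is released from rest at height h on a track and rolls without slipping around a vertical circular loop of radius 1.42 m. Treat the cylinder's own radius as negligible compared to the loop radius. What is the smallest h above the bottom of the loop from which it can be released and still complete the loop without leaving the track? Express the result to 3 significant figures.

h_min ≈ 4.26 m

With I = MR², the ratio k = I/(MR²) is 1.
At the top of the loop, the minimum-contact condition is Mg = Mv_top²/r, so v_top² = gr.
With ω = v/R, the kinetic energy at speed v is ½(1+k)Mv² = Mv².
Energy conservation from release (height h) to the top (height 2r): Mgh = Mg(2r) + M·gr.
Thus h_min = 2r + (1+k)r/2 = r(2 + 2/2) = 1.42 × 3 ≈ 4.26 m.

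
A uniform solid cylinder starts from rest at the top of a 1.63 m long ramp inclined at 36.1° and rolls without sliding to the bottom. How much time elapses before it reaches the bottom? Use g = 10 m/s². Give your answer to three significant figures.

For this body I = (1/2)MR², i.e. k = I/(MR²) = 0.5.
Along the incline Mg sinθ − f = Ma, and torque about the center fR = Iα = kMR²(a/R) gives f = kMa.
Hence a = g sinθ/(1+k) = 10×sin36.1°/1.5 = 3.928 m/s².
Starting from rest, L = ½at², so t = √(2L/a) = √(2×1.63/3.928) ≈ 0.911 s.

t ≈ 0.911 s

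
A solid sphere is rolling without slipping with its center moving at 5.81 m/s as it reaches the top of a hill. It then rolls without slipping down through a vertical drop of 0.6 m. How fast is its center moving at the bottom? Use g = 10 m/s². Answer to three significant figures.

For this body I = (2/5)MR², i.e. k = I/(MR²) = 0.4.
Pure rolling means v = ωR; then KE = ½Mv² + ½I(v/R)² = ½(1+k)Mv² = (7/10)Mv².
Conserving energy between top and bottom: (7/10)Mv² = (7/10)Mv₀² + Mgh, hence v² = v₀² + 2gh/(1+k).
v = √(5.81² + 2×10×0.6/1.4) = √42.33 ≈ 6.51 m/s.

v ≈ 6.51 m/s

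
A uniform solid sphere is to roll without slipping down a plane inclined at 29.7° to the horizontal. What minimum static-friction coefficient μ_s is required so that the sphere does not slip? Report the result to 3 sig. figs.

μ_min ≈ 0.163

For this body I = (2/5)MR², i.e. k = I/(MR²) = 0.4.
Newton's second law down the slope: Mg sinθ − f = Ma. The torque equation fR = Iα (with α = a/R) gives f = kMa.
These give a = g sinθ/(1+k) and the required friction f = kMg sinθ/(1+k).
The normal force is N = Mg cosθ, so μ_min = f/N = k tanθ/(1+k).
μ_min = 0.4 × tan29.7° / 1.4 ≈ 0.163.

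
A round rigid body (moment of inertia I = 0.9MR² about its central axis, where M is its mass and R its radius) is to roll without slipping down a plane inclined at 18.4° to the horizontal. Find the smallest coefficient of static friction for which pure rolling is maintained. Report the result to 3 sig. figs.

With I = 0.9MR², the ratio k = I/(MR²) is 0.9.
Translational: Mg sinθ − f = Ma. Rotational about the CM: fR = Iα = kMRa, so f = kMa.
These give a = g sinθ/(1+k) and the required friction f = kMg sinθ/(1+k).
With N = Mg cosθ, the no-slip condition f ≤ μN gives μ_min = f/N = k tanθ/(1+k).
μ_min = 0.9 × tan18.4° / 1.9 ≈ 0.158.

μ_min ≈ 0.158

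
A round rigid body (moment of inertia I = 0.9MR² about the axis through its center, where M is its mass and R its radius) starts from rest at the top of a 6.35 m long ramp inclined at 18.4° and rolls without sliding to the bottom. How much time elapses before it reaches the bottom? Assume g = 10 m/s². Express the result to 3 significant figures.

With I = 0.9MR², the ratio k = I/(MR²) is 0.9.
Along the incline Mg sinθ − f = Ma, and torque about the center fR = Iα = kMR²(a/R) gives f = kMa.
Hence a = g sinθ/(1+k) = 10×sin18.4°/1.9 = 1.661 m/s².
With constant a from rest, t = √(2L/a) = √(2·6.35/1.661) ≈ 2.76 s.

t ≈ 2.76 s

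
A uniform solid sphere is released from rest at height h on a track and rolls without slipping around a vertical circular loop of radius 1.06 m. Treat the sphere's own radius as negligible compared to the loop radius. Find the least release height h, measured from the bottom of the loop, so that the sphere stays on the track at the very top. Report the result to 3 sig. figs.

Here I = (2/5)MR², so the shape factor k = I/(MR²) = 0.4.
At the top, contact is just lost when gravity alone supplies the centripetal force: Mg = Mv_top²/r, i.e. v_top² = gr.
With ω = v/R, the kinetic energy at speed v is ½(1+k)Mv² = (7/10)Mv².
Energy conservation from release (height h) to the top (height 2r): Mgh = Mg(2r) + (7/10)M·gr.
Thus h_min = 2r + (1+k)r/2 = r(2 + 1.4/2) = 1.06 × 2.7 ≈ 2.86 m.

h_min ≈ 2.86 m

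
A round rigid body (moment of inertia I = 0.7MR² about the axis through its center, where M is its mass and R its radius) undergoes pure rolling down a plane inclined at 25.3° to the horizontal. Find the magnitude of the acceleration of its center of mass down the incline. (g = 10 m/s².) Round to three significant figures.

a ≈ 2.51 m/s²

Here I = 0.7MR², so the shape factor k = I/(MR²) = 0.7.
Along the incline Mg sinθ − f = Ma, and torque about the center fR = Iα = kMR²(a/R) gives f = kMa.
Eliminating f: Mg sinθ = (1+k)Ma, so a = g sinθ/(1+k) = 10 × sin25.3° / 1.7 ≈ 2.51 m/s².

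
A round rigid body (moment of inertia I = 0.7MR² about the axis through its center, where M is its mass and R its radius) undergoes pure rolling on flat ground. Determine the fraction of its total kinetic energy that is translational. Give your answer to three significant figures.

fraction ≈ 0.588

The moment of inertia is 0.7MR², giving k ≡ I/(MR²) = 0.7.
With ω = v/R, KE_trans = ½Mv² and KE_rot = ½Iω² = ½kMv², so KE_total = ½(1+k)Mv².
The translational fraction is therefore 1/(1+k) = 1/1.7 ≈ 0.588.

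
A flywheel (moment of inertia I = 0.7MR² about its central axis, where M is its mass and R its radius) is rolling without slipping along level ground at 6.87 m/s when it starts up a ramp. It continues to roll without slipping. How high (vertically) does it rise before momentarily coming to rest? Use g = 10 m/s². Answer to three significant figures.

Here I = 0.7MR², so the shape factor k = I/(MR²) = 0.7.
Since it rolls without slipping, ω = v/R and KE = ½Mv² + ½Iω² = ½(1+k)Mv² = (17/20)Mv².
At the top the kinetic energy is zero, so (17/20)Mv₀² = Mgh.
Thus h = (1+k)v₀²/(2g) = 1.7 × 6.87² / (2 × 10) ≈ 4.01 m.

h ≈ 4.01 m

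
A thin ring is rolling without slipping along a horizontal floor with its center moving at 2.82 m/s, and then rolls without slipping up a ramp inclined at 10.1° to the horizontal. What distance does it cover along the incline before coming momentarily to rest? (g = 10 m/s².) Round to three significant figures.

d ≈ 4.53 m

The moment of inertia is MR², giving k ≡ I/(MR²) = 1.
Rolling without slipping gives ω = v/R, so the total kinetic energy is ½Mv² + ½Iω² = ½(1+k)Mv² = Mv².
Setting this equal to Mgh gives the vertical rise h = (1+k)v₀²/(2g) = 2×2.82²/(2×10) = 0.7952 m.
Along the incline, d = h/sinθ = 0.7952/sin10.1° ≈ 4.53 m.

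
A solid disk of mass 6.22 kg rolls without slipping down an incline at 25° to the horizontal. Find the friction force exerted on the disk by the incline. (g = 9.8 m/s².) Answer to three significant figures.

For this body I = (1/2)MR², i.e. k = I/(MR²) = 0.5.
Newton's second law down the slope: Mg sinθ − f = Ma. The torque equation fR = Iα (with α = a/R) gives f = kMa.
Combining, a = g sinθ/(1+k) and f = kMa = kMg sinθ/(1+k).
f = 0.5 × 6.22 × 9.8 × sin25° / 1.5 ≈ 8.59 N.

f ≈ 8.59 N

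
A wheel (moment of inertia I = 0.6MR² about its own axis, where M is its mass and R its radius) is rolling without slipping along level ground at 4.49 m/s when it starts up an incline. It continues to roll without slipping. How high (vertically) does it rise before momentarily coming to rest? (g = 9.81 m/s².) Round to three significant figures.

h ≈ 1.64 m

Here I = 0.6MR², so the shape factor k = I/(MR²) = 0.6.
Rolling without slipping gives ω = v/R, so the total kinetic energy is ½Mv² + ½Iω² = ½(1+k)Mv² = (4/5)Mv².
At the top the kinetic energy is zero, so (4/5)Mv₀² = Mgh.
Thus h = (1+k)v₀²/(2g) = 1.6 × 4.49² / (2 × 9.81) ≈ 1.64 m.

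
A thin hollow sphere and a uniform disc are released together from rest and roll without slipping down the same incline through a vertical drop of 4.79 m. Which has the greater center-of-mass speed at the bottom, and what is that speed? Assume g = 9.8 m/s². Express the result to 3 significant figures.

For rolling without slipping, Mgh = ½(1+k)Mv² where k = I/(MR²), so v = √(2gh/(1+k)).
Thin hollow sphere: k = 2/3, giving v = √(2×9.8×4.79/1.667) = 7.505 m/s.
Uniform disc: k = 0.5, giving v = √(2×9.8×4.79/1.5) = 7.911 m/s.
The smaller k wins: the uniform disc, at ≈ 7.91 m/s.

the uniform disc, at v ≈ 7.91 m/s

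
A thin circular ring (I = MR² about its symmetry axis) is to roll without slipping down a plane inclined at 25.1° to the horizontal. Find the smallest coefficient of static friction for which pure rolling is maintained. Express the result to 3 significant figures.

Here I = MR², so the shape factor k = I/(MR²) = 1.
Along the incline Mg sinθ − f = Ma, and torque about the center fR = Iα = kMR²(a/R) gives f = kMa.
These give a = g sinθ/(1+k) and the required friction f = kMg sinθ/(1+k).
The normal force is N = Mg cosθ, so μ_min = f/N = k tanθ/(1+k).
μ_min = 1 × tan25.1° / 2 ≈ 0.234.

μ_min ≈ 0.234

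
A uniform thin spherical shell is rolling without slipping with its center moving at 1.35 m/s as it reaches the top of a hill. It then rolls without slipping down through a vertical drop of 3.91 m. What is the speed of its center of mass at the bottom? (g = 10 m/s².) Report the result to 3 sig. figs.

v ≈ 6.98 m/s

The moment of inertia is (2/3)MR², giving k ≡ I/(MR²) = 2/3.
Since it rolls without slipping, ω = v/R and KE = ½Mv² + ½Iω² = ½(1+k)Mv² = (5/6)Mv².
Conserving energy between top and bottom: (5/6)Mv² = (5/6)Mv₀² + Mgh, hence v² = v₀² + 2gh/(1+k).
v = √(1.35² + 2×10×3.91/1.667) = √48.74 ≈ 6.98 m/s.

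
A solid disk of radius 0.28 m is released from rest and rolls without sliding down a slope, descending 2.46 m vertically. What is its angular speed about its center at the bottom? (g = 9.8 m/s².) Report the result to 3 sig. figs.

For this body I = (1/2)MR², i.e. k = I/(MR²) = 0.5.
Rolling without slipping gives ω = v/R, so the total kinetic energy is ½Mv² + ½Iω² = ½(1+k)Mv² = (3/4)Mv².
Energy conservation Mgh = ½(1+k)Mv² gives v = √(2gh/(1+k)) = √(2 × 9.8 × 2.46 / 1.5) = 5.67 m/s.
The angular speed follows from ω = v/R = 5.67/0.28 ≈ 20.2 rad/s.

ω ≈ 20.2 rad/s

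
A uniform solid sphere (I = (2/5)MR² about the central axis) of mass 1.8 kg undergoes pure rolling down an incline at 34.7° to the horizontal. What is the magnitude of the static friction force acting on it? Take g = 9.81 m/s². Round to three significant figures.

f ≈ 2.87 N

Here I = (2/5)MR², so the shape factor k = I/(MR²) = 0.4.
Newton's second law down the slope: Mg sinθ − f = Ma. The torque equation fR = Iα (with α = a/R) gives f = kMa.
Combining, a = g sinθ/(1+k) and f = kMa = kMg sinθ/(1+k).
f = 0.4 × 1.8 × 9.81 × sin34.7° / 1.4 ≈ 2.87 N.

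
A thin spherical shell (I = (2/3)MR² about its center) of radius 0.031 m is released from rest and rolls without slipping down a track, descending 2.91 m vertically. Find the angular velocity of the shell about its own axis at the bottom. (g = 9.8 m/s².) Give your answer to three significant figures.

With I = (2/3)MR², the ratio k = I/(MR²) is 2/3.
Rolling without slipping gives ω = v/R, so the total kinetic energy is ½Mv² + ½Iω² = ½(1+k)Mv² = (5/6)Mv².
Energy conservation Mgh = ½(1+k)Mv² gives v = √(2gh/(1+k)) = √(2 × 9.8 × 2.91 / 1.667) = 5.85 m/s.
The angular speed follows from ω = v/R = 5.85/0.031 ≈ 189 rad/s.

ω ≈ 189 rad/s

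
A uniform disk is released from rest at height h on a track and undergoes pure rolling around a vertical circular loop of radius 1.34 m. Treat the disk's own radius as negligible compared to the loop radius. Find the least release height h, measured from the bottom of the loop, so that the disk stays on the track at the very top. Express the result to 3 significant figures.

With I = (1/2)MR², the ratio k = I/(MR²) is 0.5.
At the top of the loop, the minimum-contact condition is Mg = Mv_top²/r, so v_top² = gr.
With ω = v/R, the kinetic energy at speed v is ½(1+k)Mv² = (3/4)Mv².
Energy conservation from release (height h) to the top (height 2r): Mgh = Mg(2r) + (3/4)M·gr.
Thus h_min = 2r + (1+k)r/2 = r(2 + 1.5/2) = 1.34 × 2.75 ≈ 3.69 m.

h_min ≈ 3.69 m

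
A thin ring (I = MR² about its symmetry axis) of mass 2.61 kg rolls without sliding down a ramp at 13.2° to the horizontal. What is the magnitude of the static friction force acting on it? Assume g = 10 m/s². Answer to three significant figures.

With I = MR², the ratio k = I/(MR²) is 1.
Translational: Mg sinθ − f = Ma. Rotational about the CM: fR = Iα = kMRa, so f = kMa.
Combining, a = g sinθ/(1+k) and f = kMa = kMg sinθ/(1+k).
f = 1 × 2.61 × 10 × sin13.2° / 2 ≈ 2.98 N.

f ≈ 2.98 N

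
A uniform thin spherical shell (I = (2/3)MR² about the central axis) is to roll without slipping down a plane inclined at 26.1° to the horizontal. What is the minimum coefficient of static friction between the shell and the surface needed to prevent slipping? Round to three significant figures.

Here I = (2/3)MR², so the shape factor k = I/(MR²) = 2/3.
Along the incline Mg sinθ − f = Ma, and torque about the center fR = Iα = kMR²(a/R) gives f = kMa.
These give a = g sinθ/(1+k) and the required friction f = kMg sinθ/(1+k).
The normal force is N = Mg cosθ, so μ_min = f/N = k tanθ/(1+k).
μ_min = (2/3) × tan26.1° / 1.667 ≈ 0.196.

μ_min ≈ 0.196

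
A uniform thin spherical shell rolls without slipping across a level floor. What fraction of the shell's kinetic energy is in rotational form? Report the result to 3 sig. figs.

fraction ≈ 0.400

Here I = (2/3)MR², so the shape factor k = I/(MR²) = 2/3.
With ω = v/R, KE_trans = ½Mv² and KE_rot = ½Iω² = ½kMv², so KE_total = ½(1+k)Mv².
The rotational fraction is therefore k/(1+k) = (2/3)/1.667 ≈ 0.400.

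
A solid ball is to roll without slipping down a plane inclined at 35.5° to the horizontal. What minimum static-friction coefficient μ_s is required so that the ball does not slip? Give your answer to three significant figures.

The moment of inertia is (2/5)MR², giving k ≡ I/(MR²) = 0.4.
Newton's second law down the slope: Mg sinθ − f = Ma. The torque equation fR = Iα (with α = a/R) gives f = kMa.
These give a = g sinθ/(1+k) and the required friction f = kMg sinθ/(1+k).
The normal force is N = Mg cosθ, so μ_min = f/N = k tanθ/(1+k).
μ_min = 0.4 × tan35.5° / 1.4 ≈ 0.204.

μ_min ≈ 0.204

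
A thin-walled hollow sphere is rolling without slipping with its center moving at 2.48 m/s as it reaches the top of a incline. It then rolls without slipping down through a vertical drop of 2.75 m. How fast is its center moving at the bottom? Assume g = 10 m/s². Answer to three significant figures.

v ≈ 6.26 m/s

The moment of inertia is (2/3)MR², giving k ≡ I/(MR²) = 2/3.
Pure rolling means v = ωR; then KE = ½Mv² + ½I(v/R)² = ½(1+k)Mv² = (5/6)Mv².
Conserving energy between top and bottom: (5/6)Mv² = (5/6)Mv₀² + Mgh, hence v² = v₀² + 2gh/(1+k).
v = √(2.48² + 2×10×2.75/1.667) = √39.15 ≈ 6.26 m/s.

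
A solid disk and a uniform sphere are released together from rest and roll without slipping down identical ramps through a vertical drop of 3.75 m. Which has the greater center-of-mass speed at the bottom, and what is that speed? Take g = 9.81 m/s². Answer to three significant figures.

For rolling without slipping, Mgh = ½(1+k)Mv² where k = I/(MR²), so v = √(2gh/(1+k)).
Solid disk: k = 0.5, giving v = √(2×9.81×3.75/1.5) = 7.004 m/s.
Uniform sphere: k = 0.4, giving v = √(2×9.81×3.75/1.4) = 7.249 m/s.
The smaller k wins: the uniform sphere, at ≈ 7.25 m/s.

the uniform sphere, at v ≈ 7.25 m/s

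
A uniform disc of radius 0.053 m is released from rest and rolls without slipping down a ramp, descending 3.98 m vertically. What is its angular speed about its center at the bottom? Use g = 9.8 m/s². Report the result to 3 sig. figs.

ω ≈ 136 rad/s

With I = (1/2)MR², the ratio k = I/(MR²) is 0.5.
Pure rolling means v = ωR; then KE = ½Mv² + ½I(v/R)² = ½(1+k)Mv² = (3/4)Mv².
Energy conservation Mgh = ½(1+k)Mv² gives v = √(2gh/(1+k)) = √(2 × 9.8 × 3.98 / 1.5) = 7.211 m/s.
Then ω = v/R = 7.211 / 0.053 ≈ 136 rad/s.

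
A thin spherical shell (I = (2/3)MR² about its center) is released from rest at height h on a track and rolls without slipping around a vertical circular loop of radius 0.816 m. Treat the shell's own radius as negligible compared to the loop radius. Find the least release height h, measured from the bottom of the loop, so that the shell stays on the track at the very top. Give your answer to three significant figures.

h_min ≈ 2.31 m

For this body I = (2/3)MR², i.e. k = I/(MR²) = 2/3.
At the top, contact is just lost when gravity alone supplies the centripetal force: Mg = Mv_top²/r, i.e. v_top² = gr.
With ω = v/R, the kinetic energy at speed v is ½(1+k)Mv² = (5/6)Mv².
Energy conservation from release (height h) to the top (height 2r): Mgh = Mg(2r) + (5/6)M·gr.
Thus h_min = 2r + (1+k)r/2 = r(2 + 1.667/2) = 0.816 × 2.833 ≈ 2.31 m.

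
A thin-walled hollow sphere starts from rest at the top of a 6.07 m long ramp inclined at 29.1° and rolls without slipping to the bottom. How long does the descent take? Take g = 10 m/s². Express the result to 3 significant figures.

Here I = (2/3)MR², so the shape factor k = I/(MR²) = 2/3.
Translational: Mg sinθ − f = Ma. Rotational about the CM: fR = Iα = kMRa, so f = kMa.
Hence a = g sinθ/(1+k) = 10×sin29.1°/1.667 = 2.918 m/s².
Starting from rest, L = ½at², so t = √(2L/a) = √(2×6.07/2.918) ≈ 2.04 s.

t ≈ 2.04 s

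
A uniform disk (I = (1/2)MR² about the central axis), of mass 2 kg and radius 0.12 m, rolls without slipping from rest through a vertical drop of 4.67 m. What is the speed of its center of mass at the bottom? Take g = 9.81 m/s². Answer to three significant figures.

Here I = (1/2)MR², so the shape factor k = I/(MR²) = 0.5.
The rolling condition ω = v/R makes the rotational term ½I(v/R)² = ½kMv², so KE_total = ½(1+k)Mv² = (3/4)Mv².
Setting Mgh = (3/4)Mv² gives v = √(2gh/(1+k)) = √(2·9.81·4.67/1.5) ≈ 7.82 m/s.

v ≈ 7.82 m/s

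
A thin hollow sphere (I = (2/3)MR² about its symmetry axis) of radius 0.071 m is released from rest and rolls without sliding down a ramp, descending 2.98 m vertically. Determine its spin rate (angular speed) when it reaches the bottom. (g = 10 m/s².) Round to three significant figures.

ω ≈ 84.2 rad/s

For this body I = (2/3)MR², i.e. k = I/(MR²) = 2/3.
Rolling without slipping gives ω = v/R, so the total kinetic energy is ½Mv² + ½Iω² = ½(1+k)Mv² = (5/6)Mv².
Energy conservation Mgh = ½(1+k)Mv² gives v = √(2gh/(1+k)) = √(2 × 10 × 2.98 / 1.667) = 5.98 m/s.
The angular speed follows from ω = v/R = 5.98/0.071 ≈ 84.2 rad/s.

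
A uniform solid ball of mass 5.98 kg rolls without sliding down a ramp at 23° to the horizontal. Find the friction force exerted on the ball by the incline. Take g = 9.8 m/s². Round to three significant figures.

For this body I = (2/5)MR², i.e. k = I/(MR²) = 0.4.
Newton's second law down the slope: Mg sinθ − f = Ma. The torque equation fR = Iα (with α = a/R) gives f = kMa.
Combining, a = g sinθ/(1+k) and f = kMa = kMg sinθ/(1+k).
f = 0.4 × 5.98 × 9.8 × sin23° / 1.4 ≈ 6.54 N.

f ≈ 6.54 N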